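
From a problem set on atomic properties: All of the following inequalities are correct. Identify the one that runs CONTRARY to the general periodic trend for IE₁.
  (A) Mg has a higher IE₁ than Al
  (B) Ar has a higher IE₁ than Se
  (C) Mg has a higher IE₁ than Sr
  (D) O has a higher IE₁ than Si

(A)

The general trend: IE₁ increases across a period and decreases down a group.
(A) Mg (period 3, group 2) vs Al (period 3, group 13): the stated order contradicts the simple trend.
(B) Ar (period 3, group 18) vs Se (period 4, group 16): the stated order agrees with the simple trend.
(C) Mg (period 3, group 2) vs Sr (period 5, group 2): the stated order agrees with the simple trend.
(D) O (period 2, group 16) vs Si (period 3, group 14): the stated order agrees with the simple trend.
The exception is (A): Al's single 3p electron is easier to remove than one from Mg's filled 3s².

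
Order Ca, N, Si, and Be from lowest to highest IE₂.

IE_2 is the cost of taking one more electron from the +1 cation: Ca⁺ still has 1 valence electron; N⁺ still has 4 valence electrons; Si⁺ still has 3 valence electrons; Be⁺ still has 1 valence electron.
All are still removing valence electrons, so compare the +1 ions as you would atoms: IE_2 generally rises across a period (higher Z_eff) and falls down a group (larger shell), subject to the usual subshell exceptions.
Valence configurations: Ca⁺ [Ar]4s¹, N⁺ [He]2s²2p², Si⁺ [Ne]3s²3p¹, Be⁺ [He]2s¹.
Tabulated IE_2 (kJ/mol): Ca 1145, N 2856, Si 1577, Be 1757.
So the second ionization energies run Ca < Si < Be < N.

Ca < Si < Be < N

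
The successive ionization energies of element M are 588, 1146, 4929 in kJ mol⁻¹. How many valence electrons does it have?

Look for the largest jump between consecutive ionization energies: IE3/IE2 ≈ 4.3, far larger than any earlier ratio.
That jump marks the point where a core electron is being removed. So the atom has 2 valence electrons.

2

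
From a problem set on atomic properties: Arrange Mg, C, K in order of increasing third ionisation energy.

K < C < Mg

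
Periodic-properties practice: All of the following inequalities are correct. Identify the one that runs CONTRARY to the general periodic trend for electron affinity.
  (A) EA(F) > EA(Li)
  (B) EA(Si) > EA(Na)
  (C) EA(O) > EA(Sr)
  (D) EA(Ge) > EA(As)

(D)

The general trend: electron affinity increases across a period and decreases down a group.
(A) F (period 2, group 17) vs Li (period 2, group 1): the stated order agrees with the simple trend.
(B) Si (period 3, group 14) vs Na (period 3, group 1): the stated order agrees with the simple trend.
(C) O (period 2, group 16) vs Sr (period 5, group 2): the stated order agrees with the simple trend.
(D) Ge (period 4, group 14) vs As (period 4, group 15): the stated order contradicts the simple trend.
The exception is (D): adding an electron to As's half-filled 4p³ is unfavourable, so Ge (4p²) has the more exothermic EA.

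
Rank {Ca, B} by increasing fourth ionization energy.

Ca, B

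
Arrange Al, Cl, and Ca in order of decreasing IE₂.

Consider each +1 ion: Al⁺ still has 2 valence electrons; Cl⁺ still has 6 valence electrons; Ca⁺ still has 1 valence electron.
All are still removing valence electrons, so compare the +1 ions as you would atoms: IE_2 generally rises across a period (higher Z_eff) and falls down a group (larger shell), subject to the usual subshell exceptions.
Valence configurations: Al⁺ [Ne]3s², Cl⁺ [Ne]3s²3p⁴, Ca⁺ [Ar]4s¹.
Approximate IE_2 values (kJ/mol): Al 1817, Cl 2298, Ca 1145.
Overall IE_2 order: Ca < Al < Cl.

Cl > Al > Ca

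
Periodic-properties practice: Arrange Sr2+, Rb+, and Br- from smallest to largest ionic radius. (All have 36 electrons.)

Sr2+ < Rb+ < Br-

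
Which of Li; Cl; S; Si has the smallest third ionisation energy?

Si

After 2 electrons have been removed, what remains? Li²⁺ is already 1 electron into the core; Cl²⁺ still has 5 valence electrons; S²⁺ still has 4 valence electrons; Si²⁺ still has 2 valence electrons.
Breaking into a closed-shell core is much more expensive than removing a leftover valence electron — Li has the largest IE_3 here.
Valence configurations: Cl²⁺ [Ne]3s²3p³, S²⁺ [Ne]3s²3p², Si²⁺ [Ne]3s².
Approximate IE_3 values (kJ/mol): Li 11815, Cl 3822, S 3357, Si 3232.
Overall IE_3 order: Si < S < Cl < Li.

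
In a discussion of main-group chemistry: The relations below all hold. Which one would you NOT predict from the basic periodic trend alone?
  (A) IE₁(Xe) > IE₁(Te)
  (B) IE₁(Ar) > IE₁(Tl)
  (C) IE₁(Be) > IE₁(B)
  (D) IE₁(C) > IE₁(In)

The general trend: IE₁ increases across a period and decreases down a group.
(A) Xe (period 5, group 18) vs Te (period 5, group 16): the stated order agrees with the simple trend.
(B) Ar (period 3, group 18) vs Tl (period 6, group 13): the stated order agrees with the simple trend.
(C) Be (period 2, group 2) vs B (period 2, group 13): the stated order contradicts the simple trend.
(D) C (period 2, group 14) vs In (period 5, group 13): the stated order agrees with the simple trend.
The exception is (C): removing B's lone 2p electron is easier than breaking Be's filled 2s².

(C)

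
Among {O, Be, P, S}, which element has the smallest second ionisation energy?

The second ionization energy removes an electron from the +1 ion. For each element: O⁺ still has 5 valence electrons; Be⁺ still has 1 valence electron; P⁺ still has 4 valence electrons; S⁺ still has 5 valence electrons.
All are still removing valence electrons, so compare the +1 ions as you would atoms: IE_2 generally rises across a period (higher Z_eff) and falls down a group (larger shell), subject to the usual subshell exceptions.
Valence configurations: O⁺ [He]2s²2p³, Be⁺ [He]2s¹, P⁺ [Ne]3s²3p², S⁺ [Ne]3s²3p³.
Approximate IE_2 values (kJ/mol): O 3388, Be 1757, P 1907, S 2252.
Overall IE_2 order: Be < P < S < O.

Be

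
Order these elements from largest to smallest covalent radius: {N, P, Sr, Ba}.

N is in period 2, group 15; P is in period 3, group 15; Sr is in period 5, group 2; Ba is in period 6, group 2.
Radius decreases left→right (rising Z_eff, same n) and increases top→bottom (higher n).
Here both period and group differ, so the two effects have to be weighed against each other.
P > N: P sits below N in group 15, so the down-group effect alone puts P larger.
Sr > P: both effects reinforce here, so Sr is clearly the larger of the two.
Ba > Sr: Ba sits below Sr in group 2, so the down-group effect alone puts Ba larger.
For reference (pm): N 71, P 111, Sr 185, Ba 196.
So from largest to smallest: Ba > Sr > P > N.

Ba > Sr > P > N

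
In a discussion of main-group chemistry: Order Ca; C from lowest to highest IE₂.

Ca < C

The second ionization energy removes an electron from the +1 ion. For each element: Ca⁺ still has 1 valence electron; C⁺ still has 3 valence electrons.
All are still removing valence electrons, so compare the +1 ions as you would atoms: IE_2 generally rises across a period (higher Z_eff) and falls down a group (larger shell), subject to the usual subshell exceptions.
Valence configurations: Ca⁺ [Ar]4s¹, C⁺ [He]2s²2p¹.
The numbers (kJ/mol): Ca 1145, C 2353.
So the second ionization energies run Ca < C.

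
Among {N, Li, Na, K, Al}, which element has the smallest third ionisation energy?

The third ionization energy removes an electron from the +2 ion. For each element: N²⁺ still has 3 valence electrons; Li²⁺ is already 1 electron into the core; Na²⁺ is already 1 electron into the core; K²⁺ is already 1 electron into the core; Al²⁺ still has 1 valence electron.
Usually core removal costs more than valence removal, but here the competition is close: a tightly held n=2 valence electron can cost more to remove than an n=3 core electron, so the actual values have to decide it.
Valence configurations: N²⁺ [He]2s²2p¹, Al²⁺ [Ne]3s¹.
Tabulated IE_3 (kJ/mol): N 4578, Li 11815, Na 6910, K 4420, Al 2745.
Overall IE_3 order: Al < K < N < Na < Li.

Al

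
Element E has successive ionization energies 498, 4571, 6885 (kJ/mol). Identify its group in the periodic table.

Look for the largest jump between consecutive ionization energies: IE2/IE1 ≈ 9.2, far larger than any earlier ratio.
That jump marks the point where a core electron is being removed. So the atom has 1 valence electron.
A main-group element with 1 valence electron is in group 1.

Group 1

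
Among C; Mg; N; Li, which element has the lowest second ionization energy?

Mg

Consider each +1 ion: C⁺ still has 3 valence electrons; Mg⁺ still has 1 valence electron; N⁺ still has 4 valence electrons; Li⁺ is the bare [He] core.
Core electrons are held far more tightly than valence electrons, so Li tops the IE_2 order.
Valence configurations: C⁺ [He]2s²2p¹, Mg⁺ [Ne]3s¹, N⁺ [He]2s²2p².
Approximate IE_2 values (kJ/mol): C 2353, Mg 1451, N 2856, Li 7298.
Overall IE_2 order: Mg < C < N < Li.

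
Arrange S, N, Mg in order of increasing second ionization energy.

Consider each +1 ion: S⁺ still has 5 valence electrons; N⁺ still has 4 valence electrons; Mg⁺ still has 1 valence electron.
All are still removing valence electrons, so compare the +1 ions as you would atoms: IE_2 generally rises across a period (higher Z_eff) and falls down a group (larger shell), subject to the usual subshell exceptions.
Valence configurations: S⁺ [Ne]3s²3p³, N⁺ [He]2s²2p², Mg⁺ [Ne]3s¹.
Approximate IE_2 values (kJ/mol): S 2252, N 2856, Mg 1451.
So the second ionization energies run Mg < S < N.

Mg < S < N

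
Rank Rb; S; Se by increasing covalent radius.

S < Se < Rb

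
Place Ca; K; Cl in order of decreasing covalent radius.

K > Ca > Cl

Cl is in period 3, group 17; K is in period 4, group 1; Ca is in period 4, group 2.
Moving right in a period, electrons are added to the same shell under a stronger nuclear pull, so atoms get smaller; moving down, a new shell is opened and atoms get larger.
These span different periods and groups, so the two trends combine.
Ca > Cl: both effects reinforce here, so Ca is clearly the larger of the two.
K > Ca: K lies to the left of Ca in period 4, so the across-period effect alone puts K larger.
Tabulated atomic radius (pm): Cl 99, K 196, Ca 171.
So from largest to smallest: K > Ca > Cl.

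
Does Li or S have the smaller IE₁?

IE₁ increases left→right with effective nuclear charge and decreases top→bottom as the valence shell moves farther out.
Here both period and group differ, so the two effects have to be weighed against each other.
S > Li: period and group pull opposite ways; the across-period shift dominates (1000 vs 520 kJ/mol).
For reference (kJ/mol): Li 520, S 1000.
So Li has the smaller IE₁ (Li < S).

Li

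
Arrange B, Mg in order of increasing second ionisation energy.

IE_2 is the cost of taking one more electron from the +1 cation: B⁺ still has 2 valence electrons; Mg⁺ still has 1 valence electron.
All are still removing valence electrons, so compare the +1 ions as you would atoms: IE_2 generally rises across a period (higher Z_eff) and falls down a group (larger shell), subject to the usual subshell exceptions.
Valence configurations: B⁺ [He]2s², Mg⁺ [Ne]3s¹.
Approximate IE_2 values (kJ/mol): B 2427, Mg 1451.
Overall IE_2 order: Mg < B.

Mg < B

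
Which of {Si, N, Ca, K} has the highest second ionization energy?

Consider each +1 ion: Si⁺ still has 3 valence electrons; N⁺ still has 4 valence electrons; Ca⁺ still has 1 valence electron; K⁺ is the bare [Ar] core.
Core electrons are held far more tightly than valence electrons, so K tops the IE_2 order.
Valence configurations: Si⁺ [Ne]3s²3p¹, N⁺ [He]2s²2p², Ca⁺ [Ar]4s¹.
Tabulated IE_2 (kJ/mol): Si 1577, N 2856, Ca 1145, K 3052.
Overall IE_2 order: Ca < Si < N < K.

K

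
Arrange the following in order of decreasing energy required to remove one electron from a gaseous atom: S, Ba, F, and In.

F is in period 2, group 17; S is in period 3, group 16; In is in period 5, group 13; Ba is in period 6, group 2.
IE₁ increases left→right with effective nuclear charge and decreases top→bottom as the valence shell moves farther out.
These span different periods and groups, so the two trends combine.
In > Ba: both effects reinforce here, so In is clearly the higher of the two.
S > In: both effects reinforce here, so S is clearly the higher of the two.
F > S: both effects reinforce here, so F is clearly the higher of the two.
For reference (kJ/mol): F 1681, S 1000, In 558, Ba 503.
So from highest to lowest: F > S > In > Ba.

F, S, In, Ba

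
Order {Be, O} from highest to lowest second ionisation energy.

Consider each +1 ion: Be⁺ still has 1 valence electron; O⁺ still has 5 valence electrons.
All are still removing valence electrons, so compare the +1 ions as you would atoms: IE_2 generally rises across a period (higher Z_eff) and falls down a group (larger shell), subject to the usual subshell exceptions.
Valence configurations: Be⁺ [He]2s¹, O⁺ [He]2s²2p³.
Approximate IE_2 values (kJ/mol): Be 1757, O 3388.
Putting it together, IE_2: Be < O.

O > Be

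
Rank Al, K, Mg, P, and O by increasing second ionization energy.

Mg < Al < P < K < O

Consider each +1 ion: Al⁺ still has 2 valence electrons; K⁺ is the bare [Ar] core; Mg⁺ still has 1 valence electron; P⁺ still has 4 valence electrons; O⁺ still has 5 valence electrons.
Usually core removal costs more than valence removal, but here the competition is close: a tightly held n=2 valence electron can cost more to remove than an n=3 core electron, so the actual values have to decide it.
Valence configurations: Al⁺ [Ne]3s², Mg⁺ [Ne]3s¹, P⁺ [Ne]3s²3p², O⁺ [He]2s²2p³.
Tabulated IE_2 (kJ/mol): Al 1817, K 3052, Mg 1451, P 1907, O 3388.
Putting it together, IE_2: Mg < Al < P < K < O.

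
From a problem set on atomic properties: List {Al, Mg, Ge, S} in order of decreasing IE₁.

S > Ge > Mg > Al

Mg is in period 3, group 2; Al is in period 3, group 13; S is in period 3, group 16; Ge is in period 4, group 14.
Removing the outermost electron gets harder across a period and easier down a group.
These span different periods and groups, so the two trends combine.
Mg > Al: this pair runs against the simple trend — see the exception note.
Ge > Mg: the two effects oppose for this pair; the across-period effect wins (762 vs 738 kJ/mol).
S > Ge: relative to Ge, both the across-period and down-group shifts push S's first ionization energy up.
Note the exception: Mg has a higher first ionization energy than Al, contrary to the simple trend — Al's single 3p electron is easier to remove than one from Mg's filled 3s².
Approximate values (kJ/mol): Mg 738, Al 578, S 1000, Ge 762.
So from highest to lowest: S > Ge > Mg > Al.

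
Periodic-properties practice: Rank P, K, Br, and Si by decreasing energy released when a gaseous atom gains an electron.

Br > Si > P > K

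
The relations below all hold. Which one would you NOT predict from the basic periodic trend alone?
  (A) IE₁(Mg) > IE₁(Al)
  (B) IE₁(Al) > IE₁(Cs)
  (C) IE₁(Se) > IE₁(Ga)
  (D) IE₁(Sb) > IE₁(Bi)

(A)

The general trend: IE₁ increases across a period and decreases down a group.
(A) Mg (period 3, group 2) vs Al (period 3, group 13): the stated order contradicts the simple trend.
(B) Al (period 3, group 13) vs Cs (period 6, group 1): the stated order agrees with the simple trend.
(C) Se (period 4, group 16) vs Ga (period 4, group 13): the stated order agrees with the simple trend.
(D) Sb (period 5, group 15) vs Bi (period 6, group 15): the stated order agrees with the simple trend.
The exception is (A): Al's single 3p electron is easier to remove than one from Mg's filled 3s².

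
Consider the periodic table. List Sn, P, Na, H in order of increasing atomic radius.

Atomic radius shrinks across a period as nuclear charge pulls the same shell inward, and grows down a group as new shells are added.
These span different periods and groups, so the two trends combine.
P > H: period and group pull opposite ways; the down-group shift dominates (111 vs 32 pm).
Sn > P: both effects reinforce here, so Sn is clearly the larger of the two.
Na > Sn: the two effects oppose for this pair; the across-period effect wins (155 vs 140 pm).
Approximate values (pm): H 32, Na 155, P 111, Sn 140.
So from smallest to largest: H < P < Sn < Na.

H, P, Sn, Na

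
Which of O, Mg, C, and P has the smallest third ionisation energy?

P

IE_3 is the cost of taking one more electron from the +2 cation: O²⁺ still has 4 valence electrons; Mg²⁺ is the bare [Ne] core; C²⁺ still has 2 valence electrons; P²⁺ still has 3 valence electrons.
Pulling an electron out of a noble-gas core costs far more than removing a remaining valence electron, so Mg sits at the high end of IE_3.
Valence configurations: O²⁺ [He]2s²2p², C²⁺ [He]2s², P²⁺ [Ne]3s²3p¹.
Tabulated IE_3 (kJ/mol): O 5300, Mg 7733, C 4620, P 2914.
So the third ionization energies run P < C < O < Mg.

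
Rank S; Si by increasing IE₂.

IE_2 is the cost of taking one more electron from the +1 cation: S⁺ still has 5 valence electrons; Si⁺ still has 3 valence electrons.
All are still removing valence electrons, so compare the +1 ions as you would atoms: IE_2 generally rises across a period (higher Z_eff) and falls down a group (larger shell), subject to the usual subshell exceptions.
Valence configurations: S⁺ [Ne]3s²3p³, Si⁺ [Ne]3s²3p¹.
Tabulated IE_2 (kJ/mol): S 2252, Si 1577.
Hence IE_2: Si < S.

Si, S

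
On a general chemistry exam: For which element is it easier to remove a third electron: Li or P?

P

IE_3 is the cost of taking one more electron from the +2 cation: Li²⁺ is already 1 electron into the core; P²⁺ still has 3 valence electrons.
Pulling an electron out of a noble-gas core costs far more than removing a remaining valence electron, so Li sits at the high end of IE_3.
Tabulated IE_3 (kJ/mol): Li 11815, P 2914.
So the third ionization energies run P < Li.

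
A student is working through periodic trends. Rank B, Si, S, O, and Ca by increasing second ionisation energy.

IE_2 is the cost of taking one more electron from the +1 cation: B⁺ still has 2 valence electrons; Si⁺ still has 3 valence electrons; S⁺ still has 5 valence electrons; O⁺ still has 5 valence electrons; Ca⁺ still has 1 valence electron.
All are still removing valence electrons, so compare the +1 ions as you would atoms: IE_2 generally rises across a period (higher Z_eff) and falls down a group (larger shell), subject to the usual subshell exceptions.
Valence configurations: B⁺ [He]2s², Si⁺ [Ne]3s²3p¹, S⁺ [Ne]3s²3p³, O⁺ [He]2s²2p³, Ca⁺ [Ar]4s¹.
Tabulated IE_2 (kJ/mol): B 2427, Si 1577, S 2252, O 3388, Ca 1145.
Overall IE_2 order: Ca < Si < S < B < O.

Ca < Si < S < B < O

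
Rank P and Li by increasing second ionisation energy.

P < Li

After 1 electron has been removed, what remains? P⁺ still has 4 valence electrons; Li⁺ is the bare [He] core.
Pulling an electron out of a noble-gas core costs far more than removing a remaining valence electron, so Li sits at the high end of IE_2.
Tabulated IE_2 (kJ/mol): P 1907, Li 7298.
Putting it together, IE_2: P < Li.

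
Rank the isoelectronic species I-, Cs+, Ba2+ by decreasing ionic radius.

I-, Cs+, Ba2+

All of these have 54 electrons, so size is governed by nuclear charge alone: the more protons, the stronger the pull on the same electron cloud, and the smaller the ion.
Nuclear charges: Ba2+ (Z=56), Cs+ (Z=55), I- (Z=53).
Largest to smallest: I- > Cs+ > Ba2+.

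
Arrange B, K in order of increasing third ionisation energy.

IE_3 is the cost of taking one more electron from the +2 cation: B²⁺ still has 1 valence electron; K²⁺ is already 1 electron into the core.
Pulling an electron out of a noble-gas core costs far more than removing a remaining valence electron, so K sits at the high end of IE_3.
Approximate IE_3 values (kJ/mol): B 3660, K 4420.
Putting it together, IE_3: B < K.

B < K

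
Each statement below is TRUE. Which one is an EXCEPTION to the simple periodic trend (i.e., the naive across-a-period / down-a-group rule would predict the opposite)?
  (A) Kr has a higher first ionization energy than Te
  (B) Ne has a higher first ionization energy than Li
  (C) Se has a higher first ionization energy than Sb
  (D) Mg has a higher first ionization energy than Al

The general trend: first ionization energy increases across a period and decreases down a group.
(A) Kr (period 4, group 18) vs Te (period 5, group 16): the stated order agrees with the simple trend.
(B) Ne (period 2, group 18) vs Li (period 2, group 1): the stated order agrees with the simple trend.
(C) Se (period 4, group 16) vs Sb (period 5, group 15): the stated order agrees with the simple trend.
(D) Mg (period 3, group 2) vs Al (period 3, group 13): the stated order contradicts the simple trend.
The exception is (D): Al's single 3p electron is easier to remove than one from Mg's filled 3s².

(D)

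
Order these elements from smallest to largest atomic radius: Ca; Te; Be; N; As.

Be is in period 2, group 2; N is in period 2, group 15; Ca is in period 4, group 2; As is in period 4, group 15; Te is in period 5, group 16.
Radius decreases left→right (rising Z_eff, same n) and increases top→bottom (higher n).
Neither a single period nor a single group — weigh both effects.
Be > N: both are in period 2; the period trend gives Be the larger value.
As > Be: the two effects oppose for this pair; the down-group effect wins (121 vs 102 pm).
Te > As: the two effects oppose for this pair; the down-group effect wins (136 vs 121 pm).
Ca > Te: period and group pull opposite ways; the across-period shift dominates (171 vs 136 pm).
For reference (pm): Be 102, N 71, Ca 171, As 121, Te 136.
So from smallest to largest: N < Be < As < Te < Ca.

N < Be < As < Te < Ca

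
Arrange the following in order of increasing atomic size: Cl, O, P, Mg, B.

O < B < Cl < P < Mg

B is in period 2, group 13; O is in period 2, group 16; Mg is in period 3, group 2; P is in period 3, group 15; Cl is in period 3, group 17.
Across a period the added protons contract the valence shell; down a group each new principal shell makes the atom larger.
These span different periods and groups, so the two trends combine.
B > O: B lies to the left of O in period 2, so the across-period effect alone puts B larger.
Cl > B: period and group pull opposite ways; the down-group shift dominates (99 vs 85 pm).
P > Cl: both are in period 3; the period trend gives P the larger value.
Mg > P: Mg lies to the left of P in period 3, so the across-period effect alone puts Mg larger.
For reference (pm): B 85, O 63, Mg 139, P 111, Cl 99.
So from smallest to largest: O < B < Cl < P < Mg.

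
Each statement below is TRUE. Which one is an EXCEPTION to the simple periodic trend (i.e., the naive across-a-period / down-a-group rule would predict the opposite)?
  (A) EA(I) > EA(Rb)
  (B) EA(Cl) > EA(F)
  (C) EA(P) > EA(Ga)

The general trend: electron affinity increases across a period and decreases down a group.
(A) I (period 5, group 17) vs Rb (period 5, group 1): the stated order agrees with the simple trend.
(B) Cl (period 3, group 17) vs F (period 2, group 17): the stated order contradicts the simple trend.
(C) P (period 3, group 15) vs Ga (period 4, group 13): the stated order agrees with the simple trend.
The exception is (B): F's small 2p subshell makes the incoming electron feel strong e⁻–e⁻ repulsion, so Cl actually releases more energy on gaining an electron.

(B)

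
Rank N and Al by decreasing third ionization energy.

After 2 electrons have been removed, what remains? N²⁺ still has 3 valence electrons; Al²⁺ still has 1 valence electron.
All are still removing valence electrons, so compare the +2 ions as you would atoms: IE_3 generally rises across a period (higher Z_eff) and falls down a group (larger shell), subject to the usual subshell exceptions.
Valence configurations: N²⁺ [He]2s²2p¹, Al²⁺ [Ne]3s¹.
Tabulated IE_3 (kJ/mol): N 4578, Al 2745.
Hence IE_3: Al < N.

N > Al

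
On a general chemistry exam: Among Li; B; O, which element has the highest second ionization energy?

Li

After 1 electron has been removed, what remains? Li⁺ is the bare [He] core; B⁺ still has 2 valence electrons; O⁺ still has 5 valence electrons.
Breaking into a closed-shell core is much more expensive than removing a leftover valence electron — Li has the largest IE_2 here.
Valence configurations: B⁺ [He]2s², O⁺ [He]2s²2p³.
Tabulated IE_2 (kJ/mol): Li 7298, B 2427, O 3388.
So the second ionization energies run B < O < Li.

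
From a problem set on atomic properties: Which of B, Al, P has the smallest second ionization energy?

Al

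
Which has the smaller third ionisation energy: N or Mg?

N

The third ionization energy removes an electron from the +2 ion. For each element: N²⁺ still has 3 valence electrons; Mg²⁺ is the bare [Ne] core.
Core electrons are held far more tightly than valence electrons, so Mg tops the IE_3 order.
Tabulated IE_3 (kJ/mol): N 4578, Mg 7733.
Overall IE_3 order: N < Mg.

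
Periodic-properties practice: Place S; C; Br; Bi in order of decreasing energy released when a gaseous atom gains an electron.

C is in period 2, group 14; S is in period 3, group 16; Br is in period 4, group 17; Bi is in period 6, group 15.
Adding an electron releases more energy for atoms nearer the top right (short of the noble gases).
Here both period and group differ, so the two effects have to be weighed against each other.
C > Bi: period and group pull opposite ways; the down-group shift dominates (122 vs 91 kJ/mol).
S > C: period and group pull opposite ways; the across-period shift dominates (200 vs 122 kJ/mol).
Br > S: the two effects oppose for this pair; the across-period effect wins (325 vs 200 kJ/mol).
Approximate values (kJ/mol): C 122, S 200, Br 325, Bi 91.
So from highest to lowest: Br > S > C > Bi.

Br, S, C, Bi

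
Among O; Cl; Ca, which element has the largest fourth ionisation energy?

After 3 electrons have been removed, what remains? O³⁺ still has 3 valence electrons; Cl³⁺ still has 4 valence electrons; Ca³⁺ is already 1 electron into the core.
Usually core removal costs more than valence removal, but here the competition is close: a tightly held n=2 valence electron can cost more to remove than an n=3 core electron, so the actual values have to decide it.
Valence configurations: O³⁺ [He]2s²2p¹, Cl³⁺ [Ne]3s²3p².
Tabulated IE_4 (kJ/mol): O 7469, Cl 5159, Ca 6491.
Putting it together, IE_4: Cl < Ca < O.

O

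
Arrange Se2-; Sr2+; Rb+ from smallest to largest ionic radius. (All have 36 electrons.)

All of these have 36 electrons, so size is governed by nuclear charge alone: the more protons, the stronger the pull on the same electron cloud, and the smaller the ion.
Nuclear charges: Sr2+ (Z=38), Rb+ (Z=37), Se2- (Z=34).
Smallest to largest: Sr2+ < Rb+ < Se2-.

Sr2+, Rb+, Se2-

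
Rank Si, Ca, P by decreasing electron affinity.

Si > P > Ca

Electron affinity generally becomes more exothermic across a period toward the halogens and less exothermic down a group.
Here both period and group differ, so the two effects have to be weighed against each other.
P > Ca: relative to Ca, both the across-period and down-group shifts push P's electron affinity up.
Si > P: this pair runs against the simple trend — see the exception note.
Note the exception: Si has a higher electron affinity than P, contrary to the simple trend — adding an electron to P's half-filled 3p³ is unfavourable, so Si (3p²) has the more exothermic EA.
Tabulated electron affinity (kJ/mol): Si 134, P 72, Ca 2.
So from highest to lowest: Si > P > Ca.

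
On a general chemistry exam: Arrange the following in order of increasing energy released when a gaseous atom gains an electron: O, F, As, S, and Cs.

O is in period 2, group 16; F is in period 2, group 17; S is in period 3, group 16; As is in period 4, group 15; Cs is in period 6, group 1.
Adding an electron releases more energy for atoms nearer the top right (short of the noble gases).
These span different periods and groups, so the two trends combine.
As > Cs: both effects reinforce here, so As is clearly the higher of the two.
O > As: relative to As, both the across-period and down-group shifts push O's electron affinity up.
S > O: this pair runs against the simple trend — see the exception note.
F > S: relative to S, both the across-period and down-group shifts push F's electron affinity up.
Note the exception: S has a higher electron affinity than O, contrary to the simple trend — the compact 2p subshell of O repels the added electron more than S's larger 3p does.
Approximate values (kJ/mol): O 141, F 328, S 200, As 78, Cs 46.
So from lowest to highest: Cs < As < O < S < F.

Cs < As < O < S < F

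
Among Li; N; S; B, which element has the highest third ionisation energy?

IE_3 is the cost of taking one more electron from the +2 cation: Li²⁺ is already 1 electron into the core; N²⁺ still has 3 valence electrons; S²⁺ still has 4 valence electrons; B²⁺ still has 1 valence electron.
Pulling an electron out of a noble-gas core costs far more than removing a remaining valence electron, so Li sits at the high end of IE_3.
Valence configurations: N²⁺ [He]2s²2p¹, S²⁺ [Ne]3s²3p², B²⁺ [He]2s¹.
Tabulated IE_3 (kJ/mol): Li 11815, N 4578, S 3357, B 3660.
Putting it together, IE_3: S < B < N < Li.

Li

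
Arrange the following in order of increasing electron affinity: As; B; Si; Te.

B, As, Si, Te

B is in period 2, group 13; Si is in period 3, group 14; As is in period 4, group 15; Te is in period 5, group 16.
Atoms with high Z_eff and room in the valence shell (especially the halogens) have the most exothermic electron affinities.
These sit on a diagonal, where the across-period and down-group effects partly cancel.
As > B: the two effects oppose for this pair; the across-period effect wins (78 vs 27 kJ/mol).
Si > As: period and group pull opposite ways; the down-group shift dominates (134 vs 78 kJ/mol).
Te > Si: the two effects oppose for this pair; the across-period effect wins (190 vs 134 kJ/mol).
Tabulated electron affinity (kJ/mol): B 27, Si 134, As 78, Te 190.
So from lowest to highest: B < As < Si < Te.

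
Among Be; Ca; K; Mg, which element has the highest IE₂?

K

The second ionization energy removes an electron from the +1 ion. For each element: Be⁺ still has 1 valence electron; Ca⁺ still has 1 valence electron; K⁺ is the bare [Ar] core; Mg⁺ still has 1 valence electron.
Core electrons are held far more tightly than valence electrons, so K tops the IE_2 order.
Valence configurations: Be⁺ [He]2s¹, Ca⁺ [Ar]4s¹, Mg⁺ [Ne]3s¹.
Tabulated IE_2 (kJ/mol): Be 1757, Ca 1145, K 3052, Mg 1451.
Overall IE_2 order: Ca < Mg < Be < K.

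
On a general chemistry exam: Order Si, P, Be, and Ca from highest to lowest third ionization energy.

Be > Ca > Si > P

After 2 electrons have been removed, what remains? Si²⁺ still has 2 valence electrons; P²⁺ still has 3 valence electrons; Be²⁺ is the bare [He] core; Ca²⁺ is the bare [Ar] core.
Breaking into a closed-shell core is much more expensive than removing a leftover valence electron — Ca and Be have the largest IE_3 here.
Valence configurations: Si²⁺ [Ne]3s², P²⁺ [Ne]3s²3p¹.
P²⁺ loses a lone 3p electron whereas Si²⁺ must break into a filled 3s² pair, so IE_3(Si) > IE_3(P) even though P has the higher nuclear charge.
The numbers (kJ/mol): Si 3232, P 2914, Be 14849, Ca 4912.
Putting it together, IE_3: P < Si < Ca < Be.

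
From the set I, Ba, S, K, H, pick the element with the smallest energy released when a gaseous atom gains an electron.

Electron affinity generally becomes more exothermic across a period toward the halogens and less exothermic down a group.
Here both period and group differ, so the two effects have to be weighed against each other.
K > Ba: period and group pull opposite ways; the down-group shift dominates (48 vs 14 kJ/mol).
H > K: they share group 1; the group trend gives H the larger value.
S > H: period and group pull opposite ways; the across-period shift dominates (200 vs 73 kJ/mol).
I > S: period and group pull opposite ways; the across-period shift dominates (295 vs 200 kJ/mol).
Approximate values (kJ/mol): H 73, S 200, K 48, I 295, Ba 14.
The smallest energy released when a gaseous atom gains an electron among these belongs to Ba.

Ba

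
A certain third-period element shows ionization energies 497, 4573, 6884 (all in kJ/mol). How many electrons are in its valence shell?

1

Look for the largest jump between consecutive ionization energies: IE2/IE1 ≈ 9.2, far larger than any earlier ratio.
That jump marks the point where a core electron is being removed. So the atom has 1 valence electron.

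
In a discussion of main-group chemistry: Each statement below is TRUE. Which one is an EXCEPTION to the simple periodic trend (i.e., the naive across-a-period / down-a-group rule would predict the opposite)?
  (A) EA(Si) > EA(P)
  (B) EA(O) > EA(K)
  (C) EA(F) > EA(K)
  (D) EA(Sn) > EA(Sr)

(A)

The general trend: electron affinity increases across a period and decreases down a group.
(A) Si (period 3, group 14) vs P (period 3, group 15): the stated order contradicts the simple trend.
(B) O (period 2, group 16) vs K (period 4, group 1): the stated order agrees with the simple trend.
(C) F (period 2, group 17) vs K (period 4, group 1): the stated order agrees with the simple trend.
(D) Sn (period 5, group 14) vs Sr (period 5, group 2): the stated order agrees with the simple trend.
The exception is (A): adding an electron to P's half-filled 3p³ is unfavourable, so Si (3p²) has the more exothermic EA.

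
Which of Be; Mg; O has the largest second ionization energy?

O

The second ionization energy removes an electron from the +1 ion. For each element: Be⁺ still has 1 valence electron; Mg⁺ still has 1 valence electron; O⁺ still has 5 valence electrons.
All are still removing valence electrons, so compare the +1 ions as you would atoms: IE_2 generally rises across a period (higher Z_eff) and falls down a group (larger shell), subject to the usual subshell exceptions.
Valence configurations: Be⁺ [He]2s¹, Mg⁺ [Ne]3s¹, O⁺ [He]2s²2p³.
Tabulated IE_2 (kJ/mol): Be 1757, Mg 1451, O 3388.
Hence IE_2: Mg < Be < O.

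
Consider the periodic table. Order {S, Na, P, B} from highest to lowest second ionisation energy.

The second ionization energy removes an electron from the +1 ion. For each element: S⁺ still has 5 valence electrons; Na⁺ is the bare [Ne] core; P⁺ still has 4 valence electrons; B⁺ still has 2 valence electrons.
Core electrons are held far more tightly than valence electrons, so Na tops the IE_2 order.
Valence configurations: S⁺ [Ne]3s²3p³, P⁺ [Ne]3s²3p², B⁺ [He]2s².
Tabulated IE_2 (kJ/mol): S 2252, Na 4562, P 1907, B 2427.
Hence IE_2: P < S < B < Na.

Na > B > S > P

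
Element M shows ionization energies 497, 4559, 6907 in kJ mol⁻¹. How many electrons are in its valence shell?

1

Look for the largest jump between consecutive ionization energies: IE2/IE1 ≈ 9.2, far larger than any earlier ratio.
That jump marks the point where a core electron is being removed. So the atom has 1 valence electron.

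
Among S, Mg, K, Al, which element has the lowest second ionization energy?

The second ionization energy removes an electron from the +1 ion. For each element: S⁺ still has 5 valence electrons; Mg⁺ still has 1 valence electron; K⁺ is the bare [Ar] core; Al⁺ still has 2 valence electrons.
Breaking into a closed-shell core is much more expensive than removing a leftover valence electron — K has the largest IE_2 here.
Valence configurations: S⁺ [Ne]3s²3p³, Mg⁺ [Ne]3s¹, Al⁺ [Ne]3s².
Approximate IE_2 values (kJ/mol): S 2252, Mg 1451, K 3052, Al 1817.
Hence IE_2: Mg < Al < S < K.

Mg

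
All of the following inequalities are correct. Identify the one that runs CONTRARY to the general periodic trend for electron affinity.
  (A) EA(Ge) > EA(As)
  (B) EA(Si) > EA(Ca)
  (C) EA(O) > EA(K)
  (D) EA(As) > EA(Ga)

(A)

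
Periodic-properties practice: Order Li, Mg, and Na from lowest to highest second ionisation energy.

After 1 electron has been removed, what remains? Li⁺ is the bare [He] core; Mg⁺ still has 1 valence electron; Na⁺ is the bare [Ne] core.
Pulling an electron out of a noble-gas core costs far more than removing a remaining valence electron, so Na and Li sit at the high end of IE_2.
Approximate IE_2 values (kJ/mol): Li 7298, Mg 1451, Na 4562.
Hence IE_2: Mg < Na < Li.

Mg < Na < Li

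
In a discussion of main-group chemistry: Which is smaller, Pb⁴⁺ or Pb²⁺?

Pb⁴⁺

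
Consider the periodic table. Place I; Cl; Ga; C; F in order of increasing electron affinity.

Ga, C, I, F, Cl

C is in period 2, group 14; F is in period 2, group 17; Cl is in period 3, group 17; Ga is in period 4, group 13; I is in period 5, group 17.
Atoms with high Z_eff and room in the valence shell (especially the halogens) have the most exothermic electron affinities.
Neither a single period nor a single group — weigh both effects.
C > Ga: relative to Ga, both the across-period and down-group shifts push C's electron affinity up.
I > C: the two effects oppose for this pair; the across-period effect wins (295 vs 122 kJ/mol).
F > I: they share group 17; the group trend gives F the larger value.
Cl > F: this pair runs against the simple trend — see the exception note.
Note the exception: Cl has a higher electron affinity than F, contrary to the simple trend — F's small 2p subshell makes the incoming electron feel strong e⁻–e⁻ repulsion, so Cl actually releases more energy on gaining an electron.
Tabulated electron affinity (kJ/mol): C 122, F 328, Cl 349, Ga 29, I 295.
So from lowest to highest: Ga < C < I < F < Cl.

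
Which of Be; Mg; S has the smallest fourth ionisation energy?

Consider each +3 ion: Be³⁺ is already 1 electron into the core; Mg³⁺ is already 1 electron into the core; S³⁺ still has 3 valence electrons.
Pulling an electron out of a noble-gas core costs far more than removing a remaining valence electron, so Mg and Be sit at the high end of IE_4.
Tabulated IE_4 (kJ/mol): Be 21007, Mg 10543, S 4556.
Putting it together, IE_4: S < Mg < Be.

S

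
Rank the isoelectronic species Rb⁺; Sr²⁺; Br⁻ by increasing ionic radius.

All of these have 36 electrons, so size is governed by nuclear charge alone: the more protons, the stronger the pull on the same electron cloud, and the smaller the ion.
Nuclear charges: Sr²⁺ (Z=38), Rb⁺ (Z=37), Br⁻ (Z=35).
Smallest to largest: Sr²⁺ < Rb⁺ < Br⁻.

Sr²⁺ < Rb⁺ < Br⁻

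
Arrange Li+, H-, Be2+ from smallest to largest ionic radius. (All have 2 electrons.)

Be2+, Li+, H-

All of these have 2 electrons, so size is governed by nuclear charge alone: the more protons, the stronger the pull on the same electron cloud, and the smaller the ion.
Nuclear charges: Be2+ (Z=4), Li+ (Z=3), H- (Z=1).
Smallest to largest: Be2+ < Li+ < H-.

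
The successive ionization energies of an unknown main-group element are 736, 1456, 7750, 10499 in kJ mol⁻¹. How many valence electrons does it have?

Look for the largest jump between consecutive ionization energies: IE3/IE2 ≈ 5.3, far larger than any earlier ratio.
That jump marks the point where a core electron is being removed. So the atom has 2 valence electrons.

2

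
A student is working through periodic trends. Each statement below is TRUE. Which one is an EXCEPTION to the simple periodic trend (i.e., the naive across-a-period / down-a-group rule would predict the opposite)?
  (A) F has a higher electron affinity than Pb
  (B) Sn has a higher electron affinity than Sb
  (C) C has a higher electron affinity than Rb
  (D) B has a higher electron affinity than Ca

(B)

The general trend: electron affinity increases across a period and decreases down a group.
(A) F (period 2, group 17) vs Pb (period 6, group 14): the stated order agrees with the simple trend.
(B) Sn (period 5, group 14) vs Sb (period 5, group 15): the stated order contradicts the simple trend.
(C) C (period 2, group 14) vs Rb (period 5, group 1): the stated order agrees with the simple trend.
(D) B (period 2, group 13) vs Ca (period 4, group 2): the stated order agrees with the simple trend.
The exception is (B): adding an electron to Sb's half-filled 5p³ is unfavourable, so Sn has the more exothermic EA.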